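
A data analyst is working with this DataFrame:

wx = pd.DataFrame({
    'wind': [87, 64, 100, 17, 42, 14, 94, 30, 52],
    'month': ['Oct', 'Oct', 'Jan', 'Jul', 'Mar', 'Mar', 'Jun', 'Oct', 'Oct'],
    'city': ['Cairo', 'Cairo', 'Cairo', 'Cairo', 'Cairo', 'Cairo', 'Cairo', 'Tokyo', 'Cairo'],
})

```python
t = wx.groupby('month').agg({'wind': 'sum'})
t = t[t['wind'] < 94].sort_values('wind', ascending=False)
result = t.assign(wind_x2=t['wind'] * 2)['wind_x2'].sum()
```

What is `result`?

group by month, sum of wind:
       wind
month      
Jan     100
Jul      17
Jun      94
Mar      56
Oct     233
filter rows where wind < 94:
       wind
month      
Jul      17
Mar      56
sort by wind descending:
       wind
month      
Mar      56
Jul      17
add column wind_x2 = t['wind'] * 2:
       wind  wind_x2
month               
Mar      56      112
Jul      17       34
Then the sum of column 'wind_x2': 146

146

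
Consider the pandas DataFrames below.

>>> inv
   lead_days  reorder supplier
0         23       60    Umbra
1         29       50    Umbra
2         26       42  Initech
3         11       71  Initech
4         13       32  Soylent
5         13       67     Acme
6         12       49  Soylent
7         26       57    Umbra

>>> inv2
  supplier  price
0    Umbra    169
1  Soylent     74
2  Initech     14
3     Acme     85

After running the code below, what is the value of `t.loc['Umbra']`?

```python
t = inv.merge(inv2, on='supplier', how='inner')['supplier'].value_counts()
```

3

merge on 'supplier' (how='inner') → 8 rows:
   lead_days  reorder supplier  price
0         23       60    Umbra    169
1         29       50    Umbra    169
2         26       42  Initech     14
3         11       71  Initech     14
4         13       32  Soylent     74
5         13       67     Acme     85
6         12       49  Soylent     74
7         26       57    Umbra    169
value_counts of supplier:
supplier
Umbra      3
Initech    2
Soylent    2
Acme       1
Name: count, dtype: int64
value at index 'Umbra' → 3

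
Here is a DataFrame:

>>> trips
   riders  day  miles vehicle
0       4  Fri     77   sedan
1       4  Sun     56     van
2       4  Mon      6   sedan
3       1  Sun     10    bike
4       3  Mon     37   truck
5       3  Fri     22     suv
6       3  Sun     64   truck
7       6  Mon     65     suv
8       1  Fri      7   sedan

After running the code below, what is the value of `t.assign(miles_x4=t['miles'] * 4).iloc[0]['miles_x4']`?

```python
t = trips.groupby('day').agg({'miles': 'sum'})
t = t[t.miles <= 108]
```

424

group by day, sum of miles:
     miles
day       
Fri    106
Mon    108
Sun    130
filter rows where miles <= 108:
     miles
day       
Fri    106
Mon    108
add column miles_x4 = t['miles'] * 4:
     miles  miles_x4
day                 
Fri    106       424
Mon    108       432
Hence 424.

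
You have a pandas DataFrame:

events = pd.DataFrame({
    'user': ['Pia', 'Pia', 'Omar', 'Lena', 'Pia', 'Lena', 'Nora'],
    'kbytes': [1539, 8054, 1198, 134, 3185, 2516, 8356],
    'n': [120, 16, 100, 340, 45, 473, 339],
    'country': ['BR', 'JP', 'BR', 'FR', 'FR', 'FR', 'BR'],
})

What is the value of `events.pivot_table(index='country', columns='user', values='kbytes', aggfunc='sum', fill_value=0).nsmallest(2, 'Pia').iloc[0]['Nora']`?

8356

pivot: rows=country, cols=user, sum(kbytes):
user     Lena  Nora  Omar   Pia
country                        
BR          0  8356  1198  1539
FR       2650     0     0  3185
JP          0     0     0  8054
take 2 rows with smallest Pia:
user     Lena  Nora  Omar   Pia
country                        
BR          0  8356  1198  1539
FR       2650     0     0  3185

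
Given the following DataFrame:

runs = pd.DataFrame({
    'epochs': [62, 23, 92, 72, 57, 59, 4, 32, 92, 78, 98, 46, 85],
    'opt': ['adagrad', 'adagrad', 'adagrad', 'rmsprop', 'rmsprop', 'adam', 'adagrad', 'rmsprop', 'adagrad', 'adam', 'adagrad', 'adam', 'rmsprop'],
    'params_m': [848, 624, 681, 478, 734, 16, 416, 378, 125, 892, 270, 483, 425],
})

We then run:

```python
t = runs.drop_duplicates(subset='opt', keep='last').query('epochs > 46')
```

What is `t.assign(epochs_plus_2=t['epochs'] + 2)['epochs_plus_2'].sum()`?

drop duplicate opt (keep=last):
    epochs      opt  params_m
10      98  adagrad       270
11      46     adam       483
12      85  rmsprop       425
filter rows where epochs > 46:
    epochs      opt  params_m
10      98  adagrad       270
12      85  rmsprop       425
add column epochs_plus_2 = t['epochs'] + 2:
    epochs      opt  params_m  epochs_plus_2
10      98  adagrad       270            100
12      85  rmsprop       425             87
Reading off the sum of column 'epochs_plus_2', we get 187.

187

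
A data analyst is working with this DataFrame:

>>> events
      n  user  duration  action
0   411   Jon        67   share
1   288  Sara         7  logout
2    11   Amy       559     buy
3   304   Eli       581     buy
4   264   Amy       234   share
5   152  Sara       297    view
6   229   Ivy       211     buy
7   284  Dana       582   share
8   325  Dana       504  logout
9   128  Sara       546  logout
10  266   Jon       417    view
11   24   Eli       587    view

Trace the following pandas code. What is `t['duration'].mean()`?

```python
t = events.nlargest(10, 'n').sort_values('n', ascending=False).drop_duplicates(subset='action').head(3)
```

take 10 rows with largest n:
      n  user  duration  action
0   411   Jon        67   share
8   325  Dana       504  logout
3   304   Eli       581     buy
1   288  Sara         7  logout
7   284  Dana       582   share
10  266   Jon       417    view
4   264   Amy       234   share
6   229   Ivy       211     buy
5   152  Sara       297    view
9   128  Sara       546  logout
sort by n descending:
      n  user  duration  action
0   411   Jon        67   share
8   325  Dana       504  logout
3   304   Eli       581     buy
1   288  Sara         7  logout
7   284  Dana       582   share
10  266   Jon       417    view
4   264   Amy       234   share
6   229   Ivy       211     buy
5   152  Sara       297    view
9   128  Sara       546  logout
drop duplicate action (keep=first):
      n  user  duration  action
0   411   Jon        67   share
8   325  Dana       504  logout
3   304   Eli       581     buy
10  266   Jon       417    view
take first 3 rows:
     n  user  duration  action
0  411   Jon        67   share
8  325  Dana       504  logout
3  304   Eli       581     buy
Hence 384.0.

384.0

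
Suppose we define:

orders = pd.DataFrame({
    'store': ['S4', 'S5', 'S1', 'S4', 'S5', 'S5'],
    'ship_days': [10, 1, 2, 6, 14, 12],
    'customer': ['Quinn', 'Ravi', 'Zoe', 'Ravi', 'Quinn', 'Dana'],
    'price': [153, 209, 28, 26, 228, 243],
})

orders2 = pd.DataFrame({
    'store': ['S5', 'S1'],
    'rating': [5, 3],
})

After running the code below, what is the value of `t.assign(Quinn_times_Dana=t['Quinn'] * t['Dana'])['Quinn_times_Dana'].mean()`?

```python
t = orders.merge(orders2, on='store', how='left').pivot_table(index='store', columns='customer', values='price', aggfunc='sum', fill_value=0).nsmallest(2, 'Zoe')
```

merge on 'store' (how='left') → 6 rows:
  store  ship_days customer  price  rating
0    S4         10    Quinn    153     NaN
1    S5          1     Ravi    209     5.0
2    S1          2      Zoe     28     3.0
3    S4          6     Ravi     26     NaN
4    S5         14    Quinn    228     5.0
5    S5         12     Dana    243     5.0
pivot: rows=store, cols=customer, sum(price):
customer  Dana  Quinn  Ravi  Zoe
store                           
S1           0      0     0   28
S4           0    153    26    0
S5         243    228   209    0
take 2 rows with smallest Zoe:
customer  Dana  Quinn  Ravi  Zoe
store                           
S4           0    153    26    0
S5         243    228   209    0
add column Quinn_times_Dana = t['Quinn'] * t['Dana']:
customer  Dana  Quinn  Ravi  Zoe  Quinn_times_Dana
store                                             
S4           0    153    26    0                 0
S5         243    228   209    0             55404
Reading off the mean of column 'Quinn_times_Dana', we get 27702.0.

27702.0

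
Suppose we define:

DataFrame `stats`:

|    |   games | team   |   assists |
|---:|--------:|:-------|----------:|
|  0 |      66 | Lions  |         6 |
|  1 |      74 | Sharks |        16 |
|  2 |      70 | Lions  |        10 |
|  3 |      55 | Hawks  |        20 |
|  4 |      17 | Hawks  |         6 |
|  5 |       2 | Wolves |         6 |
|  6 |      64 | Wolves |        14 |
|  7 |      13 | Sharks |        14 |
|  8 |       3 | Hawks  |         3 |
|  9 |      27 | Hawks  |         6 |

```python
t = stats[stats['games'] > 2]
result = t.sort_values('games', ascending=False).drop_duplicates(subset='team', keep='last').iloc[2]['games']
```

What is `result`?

filter rows where games > 2:
   games    team  assists
0     66   Lions        6
1     74  Sharks       16
2     70   Lions       10
3     55   Hawks       20
4     17   Hawks        6
6     64  Wolves       14
7     13  Sharks       14
8      3   Hawks        3
9     27   Hawks        6
sort by games descending:
   games    team  assists
1     74  Sharks       16
2     70   Lions       10
0     66   Lions        6
6     64  Wolves       14
3     55   Hawks       20
9     27   Hawks        6
4     17   Hawks        6
7     13  Sharks       14
8      3   Hawks        3
drop duplicate team (keep=last):
   games    team  assists
0     66   Lions        6
6     64  Wolves       14
7     13  Sharks       14
8      3   Hawks        3

13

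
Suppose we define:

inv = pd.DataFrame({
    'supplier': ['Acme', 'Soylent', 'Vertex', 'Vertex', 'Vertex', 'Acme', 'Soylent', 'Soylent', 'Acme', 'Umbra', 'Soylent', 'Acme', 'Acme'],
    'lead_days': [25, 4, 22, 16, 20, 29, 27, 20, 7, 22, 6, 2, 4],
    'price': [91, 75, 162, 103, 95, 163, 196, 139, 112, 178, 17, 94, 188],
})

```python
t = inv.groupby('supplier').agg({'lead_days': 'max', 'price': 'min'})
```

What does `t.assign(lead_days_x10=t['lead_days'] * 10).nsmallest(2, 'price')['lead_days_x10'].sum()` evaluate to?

560

group by supplier: max(lead_days), min(price):
          lead_days  price
supplier                  
Acme             29     91
Soylent          27     17
Umbra            22    178
Vertex           22     95
add column lead_days_x10 = t['lead_days'] * 10:
          lead_days  price  lead_days_x10
supplier                                 
Acme             29     91            290
Soylent          27     17            270
Umbra            22    178            220
Vertex           22     95            220
take 2 rows with smallest price:
          lead_days  price  lead_days_x10
supplier                                 
Soylent          27     17            270
Acme             29     91            290
sum of column 'lead_days_x10' → 560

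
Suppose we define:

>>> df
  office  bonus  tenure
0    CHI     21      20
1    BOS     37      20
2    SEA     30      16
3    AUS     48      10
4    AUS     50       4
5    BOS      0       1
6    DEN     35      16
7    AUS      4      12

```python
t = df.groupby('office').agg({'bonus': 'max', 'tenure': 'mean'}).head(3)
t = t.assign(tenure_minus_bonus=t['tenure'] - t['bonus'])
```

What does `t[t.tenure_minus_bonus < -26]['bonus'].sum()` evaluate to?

group by office: max(bonus), mean(tenure):
        bonus     tenure
office                  
AUS        50   8.666667
BOS        37  10.500000
CHI        21  20.000000
DEN        35  16.000000
SEA        30  16.000000
take first 3 rows:
        bonus     tenure
office                  
AUS        50   8.666667
BOS        37  10.500000
CHI        21  20.000000
add column tenure_minus_bonus = t['tenure'] - t['bonus']:
        bonus     tenure  tenure_minus_bonus
office                                      
AUS        50   8.666667          -41.333333
BOS        37  10.500000          -26.500000
CHI        21  20.000000           -1.000000
filter rows where tenure_minus_bonus < -26:
        bonus     tenure  tenure_minus_bonus
office                                      
AUS        50   8.666667          -41.333333
BOS        37  10.500000          -26.500000
Taking the sum of column 'bonus' gives 87.

87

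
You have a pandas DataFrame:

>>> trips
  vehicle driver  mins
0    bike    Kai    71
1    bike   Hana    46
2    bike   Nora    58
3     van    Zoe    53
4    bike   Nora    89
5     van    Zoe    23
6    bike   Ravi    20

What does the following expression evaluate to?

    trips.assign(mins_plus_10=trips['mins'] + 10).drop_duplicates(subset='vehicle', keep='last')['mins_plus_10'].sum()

add column mins_plus_10 = trips['mins'] + 10:
  vehicle driver  mins  mins_plus_10
0    bike    Kai    71            81
1    bike   Hana    46            56
2    bike   Nora    58            68
3     van    Zoe    53            63
4    bike   Nora    89            99
5     van    Zoe    23            33
6    bike   Ravi    20            30
drop duplicate vehicle (keep=last):
  vehicle driver  mins  mins_plus_10
5     van    Zoe    23            33
6    bike   Ravi    20            30
Then the sum of column 'mins_plus_10': 63

63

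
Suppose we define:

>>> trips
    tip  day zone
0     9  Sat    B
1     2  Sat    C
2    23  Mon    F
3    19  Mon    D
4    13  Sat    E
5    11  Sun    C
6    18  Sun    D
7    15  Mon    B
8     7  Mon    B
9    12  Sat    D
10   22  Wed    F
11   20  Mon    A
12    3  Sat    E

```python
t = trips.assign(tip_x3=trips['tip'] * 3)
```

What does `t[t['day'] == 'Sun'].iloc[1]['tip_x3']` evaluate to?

54

add column tip_x3 = trips['tip'] * 3:
    tip  day zone  tip_x3
0     9  Sat    B      27
1     2  Sat    C       6
2    23  Mon    F      69
3    19  Mon    D      57
4    13  Sat    E      39
5    11  Sun    C      33
6    18  Sun    D      54
7    15  Mon    B      45
8     7  Mon    B      21
9    12  Sat    D      36
10   22  Wed    F      66
11   20  Mon    A      60
12    3  Sat    E       9
filter rows where day == 'Sun':
   tip  day zone  tip_x3
5   11  Sun    C      33
6   18  Sun    D      54
So iloc[1]['tip_x3'] = 54.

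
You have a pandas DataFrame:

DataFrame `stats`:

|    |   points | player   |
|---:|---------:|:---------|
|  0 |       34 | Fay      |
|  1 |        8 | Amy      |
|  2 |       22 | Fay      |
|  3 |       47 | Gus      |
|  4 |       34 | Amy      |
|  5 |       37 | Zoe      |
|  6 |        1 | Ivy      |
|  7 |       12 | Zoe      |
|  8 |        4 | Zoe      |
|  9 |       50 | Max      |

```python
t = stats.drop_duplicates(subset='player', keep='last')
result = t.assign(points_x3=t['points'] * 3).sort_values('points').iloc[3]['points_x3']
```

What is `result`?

102

drop duplicate player (keep=last):
   points player
2      22    Fay
3      47    Gus
4      34    Amy
6       1    Ivy
8       4    Zoe
9      50    Max
add column points_x3 = t['points'] * 3:
   points player  points_x3
2      22    Fay         66
3      47    Gus        141
4      34    Amy        102
6       1    Ivy          3
8       4    Zoe         12
9      50    Max        150
sort by points:
   points player  points_x3
6       1    Ivy          3
8       4    Zoe         12
2      22    Fay         66
4      34    Amy        102
3      47    Gus        141
9      50    Max        150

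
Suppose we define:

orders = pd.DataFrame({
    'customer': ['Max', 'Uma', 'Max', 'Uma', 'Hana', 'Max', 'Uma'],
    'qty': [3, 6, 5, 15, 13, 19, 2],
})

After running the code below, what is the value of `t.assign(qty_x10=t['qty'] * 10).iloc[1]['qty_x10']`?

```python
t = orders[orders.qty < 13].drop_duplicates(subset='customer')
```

filter rows where qty < 13:
  customer  qty
0      Max    3
1      Uma    6
2      Max    5
6      Uma    2
drop duplicate customer (keep=first):
  customer  qty
0      Max    3
1      Uma    6
add column qty_x10 = t['qty'] * 10:
  customer  qty  qty_x10
0      Max    3       30
1      Uma    6       60
value at position 1, column 'qty_x10' → 60

60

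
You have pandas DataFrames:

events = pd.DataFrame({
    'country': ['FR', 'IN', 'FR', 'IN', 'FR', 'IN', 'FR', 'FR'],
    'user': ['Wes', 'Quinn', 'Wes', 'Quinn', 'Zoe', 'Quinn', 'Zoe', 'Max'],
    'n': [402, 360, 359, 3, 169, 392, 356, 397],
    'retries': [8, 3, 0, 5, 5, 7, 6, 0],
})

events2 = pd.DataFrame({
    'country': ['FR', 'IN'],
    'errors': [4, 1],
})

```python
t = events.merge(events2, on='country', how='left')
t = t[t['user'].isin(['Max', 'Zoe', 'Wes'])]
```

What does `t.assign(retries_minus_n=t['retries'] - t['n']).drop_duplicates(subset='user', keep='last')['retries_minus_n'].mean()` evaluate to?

merge on 'country' (how='left') → 8 rows:
  country   user    n  retries  errors
0      FR    Wes  402        8       4
1      IN  Quinn  360        3       1
2      FR    Wes  359        0       4
3      IN  Quinn    3        5       1
4      FR    Zoe  169        5       4
5      IN  Quinn  392        7       1
6      FR    Zoe  356        6       4
7      FR    Max  397        0       4
filter rows where user in ['Max', 'Zoe', 'Wes']:
  country user    n  retries  errors
0      FR  Wes  402        8       4
2      FR  Wes  359        0       4
4      FR  Zoe  169        5       4
6      FR  Zoe  356        6       4
7      FR  Max  397        0       4
add column retries_minus_n = t['retries'] - t['n']:
  country user    n  retries  errors  retries_minus_n
0      FR  Wes  402        8       4             -394
2      FR  Wes  359        0       4             -359
4      FR  Zoe  169        5       4             -164
6      FR  Zoe  356        6       4             -350
7      FR  Max  397        0       4             -397
drop duplicate user (keep=last):
  country user    n  retries  errors  retries_minus_n
2      FR  Wes  359        0       4             -359
6      FR  Zoe  356        6       4             -350
7      FR  Max  397        0       4             -397
Reading off the mean of column 'retries_minus_n', we get -368.666666667.

-368.666666667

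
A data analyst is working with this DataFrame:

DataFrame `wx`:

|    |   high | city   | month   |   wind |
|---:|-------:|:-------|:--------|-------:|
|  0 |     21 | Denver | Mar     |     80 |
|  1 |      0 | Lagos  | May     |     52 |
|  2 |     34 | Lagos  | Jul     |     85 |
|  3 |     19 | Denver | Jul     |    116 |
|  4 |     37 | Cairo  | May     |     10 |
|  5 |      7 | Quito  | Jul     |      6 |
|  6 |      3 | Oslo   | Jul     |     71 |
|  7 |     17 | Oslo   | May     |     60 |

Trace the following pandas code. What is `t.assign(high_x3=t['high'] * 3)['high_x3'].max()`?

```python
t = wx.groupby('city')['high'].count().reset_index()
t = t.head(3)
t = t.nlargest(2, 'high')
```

group by city, count of high:
city
Cairo     1
Denver    2
Lagos     2
Oslo      2
Quito     1
Name: high, dtype: int64
reset_index():
     city  high
0   Cairo     1
1  Denver     2
2   Lagos     2
3    Oslo     2
4   Quito     1
take first 3 rows:
     city  high
0   Cairo     1
1  Denver     2
2   Lagos     2
take 2 rows with largest high:
     city  high
1  Denver     2
2   Lagos     2
add column high_x3 = t['high'] * 3:
     city  high  high_x3
1  Denver     2        6
2   Lagos     2        6
Then the max of column 'high_x3': 6

6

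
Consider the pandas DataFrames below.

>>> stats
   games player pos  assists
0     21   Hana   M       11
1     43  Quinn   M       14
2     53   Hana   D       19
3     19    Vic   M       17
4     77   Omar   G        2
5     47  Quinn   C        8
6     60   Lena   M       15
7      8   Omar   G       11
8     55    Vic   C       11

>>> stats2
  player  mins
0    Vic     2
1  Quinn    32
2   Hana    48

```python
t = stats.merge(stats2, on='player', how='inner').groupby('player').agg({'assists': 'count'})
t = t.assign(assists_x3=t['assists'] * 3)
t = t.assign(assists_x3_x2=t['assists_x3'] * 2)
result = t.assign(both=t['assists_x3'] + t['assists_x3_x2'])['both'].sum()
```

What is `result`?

merge on 'player' (how='inner') → 6 rows:
   games player pos  assists  mins
0     21   Hana   M       11    48
1     43  Quinn   M       14    32
2     53   Hana   D       19    48
3     19    Vic   M       17     2
4     47  Quinn   C        8    32
5     55    Vic   C       11     2
group by player, count of assists:
        assists
player         
Hana          2
Quinn         2
Vic           2
add column assists_x3 = t['assists'] * 3:
        assists  assists_x3
player                     
Hana          2           6
Quinn         2           6
Vic           2           6
add column assists_x3_x2 = t['assists_x3'] * 2:
        assists  assists_x3  assists_x3_x2
player                                    
Hana          2           6             12
Quinn         2           6             12
Vic           2           6             12
add column both = t['assists_x3'] + t['assists_x3_x2']:
        assists  assists_x3  assists_x3_x2  both
player                                          
Hana          2           6             12    18
Quinn         2           6             12    18
Vic           2           6             12    18
Hence 54.

54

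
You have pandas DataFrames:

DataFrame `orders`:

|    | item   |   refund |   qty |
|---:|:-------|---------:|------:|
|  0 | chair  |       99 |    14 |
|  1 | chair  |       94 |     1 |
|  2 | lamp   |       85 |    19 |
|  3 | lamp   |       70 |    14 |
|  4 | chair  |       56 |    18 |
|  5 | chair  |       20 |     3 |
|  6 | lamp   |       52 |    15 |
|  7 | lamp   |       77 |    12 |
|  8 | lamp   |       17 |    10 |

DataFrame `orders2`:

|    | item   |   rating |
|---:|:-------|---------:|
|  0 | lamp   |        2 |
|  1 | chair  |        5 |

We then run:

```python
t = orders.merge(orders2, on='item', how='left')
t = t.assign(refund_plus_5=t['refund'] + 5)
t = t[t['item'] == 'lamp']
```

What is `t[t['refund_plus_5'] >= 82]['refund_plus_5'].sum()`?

merge on 'item' (how='left') → 9 rows:
    item  refund  qty  rating
0  chair      99   14       5
1  chair      94    1       5
2   lamp      85   19       2
3   lamp      70   14       2
4  chair      56   18       5
5  chair      20    3       5
6   lamp      52   15       2
7   lamp      77   12       2
8   lamp      17   10       2
add column refund_plus_5 = t['refund'] + 5:
    item  refund  qty  rating  refund_plus_5
0  chair      99   14       5            104
1  chair      94    1       5             99
2   lamp      85   19       2             90
3   lamp      70   14       2             75
4  chair      56   18       5             61
5  chair      20    3       5             25
6   lamp      52   15       2             57
7   lamp      77   12       2             82
8   lamp      17   10       2             22
filter rows where item == 'lamp':
   item  refund  qty  rating  refund_plus_5
2  lamp      85   19       2             90
3  lamp      70   14       2             75
6  lamp      52   15       2             57
7  lamp      77   12       2             82
8  lamp      17   10       2             22
filter rows where refund_plus_5 >= 82:
   item  refund  qty  rating  refund_plus_5
2  lamp      85   19       2             90
7  lamp      77   12       2             82
Reading off the sum of column 'refund_plus_5', we get 172.

172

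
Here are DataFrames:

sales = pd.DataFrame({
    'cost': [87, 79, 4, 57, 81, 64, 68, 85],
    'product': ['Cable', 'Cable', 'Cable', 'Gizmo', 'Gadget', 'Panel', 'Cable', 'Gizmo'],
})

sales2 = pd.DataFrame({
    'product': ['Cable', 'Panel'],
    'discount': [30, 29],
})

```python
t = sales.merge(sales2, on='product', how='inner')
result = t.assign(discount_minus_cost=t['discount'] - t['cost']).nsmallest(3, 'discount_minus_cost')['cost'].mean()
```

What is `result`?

78.0

merge on 'product' (how='inner') → 5 rows:
   cost product  discount
0    87   Cable        30
1    79   Cable        30
2     4   Cable        30
3    64   Panel        29
4    68   Cable        30
add column discount_minus_cost = t['discount'] - t['cost']:
   cost product  discount  discount_minus_cost
0    87   Cable        30                  -57
1    79   Cable        30                  -49
2     4   Cable        30                   26
3    64   Panel        29                  -35
4    68   Cable        30                  -38
take 3 rows with smallest discount_minus_cost:
   cost product  discount  discount_minus_cost
0    87   Cable        30                  -57
1    79   Cable        30                  -49
4    68   Cable        30                  -38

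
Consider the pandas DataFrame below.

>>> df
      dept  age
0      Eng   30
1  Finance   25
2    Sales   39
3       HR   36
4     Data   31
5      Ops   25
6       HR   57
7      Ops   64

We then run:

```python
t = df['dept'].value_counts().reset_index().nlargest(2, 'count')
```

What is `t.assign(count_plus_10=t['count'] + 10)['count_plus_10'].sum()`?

value_counts of dept:
dept
HR         2
Ops        2
Eng        1
Finance    1
Sales      1
Data       1
Name: count, dtype: int64
reset_index():
      dept  count
0       HR      2
1      Ops      2
2      Eng      1
3  Finance      1
4    Sales      1
5     Data      1
take 2 rows with largest count:
  dept  count
0   HR      2
1  Ops      2
add column count_plus_10 = t['count'] + 10:
  dept  count  count_plus_10
0   HR      2             12
1  Ops      2             12

24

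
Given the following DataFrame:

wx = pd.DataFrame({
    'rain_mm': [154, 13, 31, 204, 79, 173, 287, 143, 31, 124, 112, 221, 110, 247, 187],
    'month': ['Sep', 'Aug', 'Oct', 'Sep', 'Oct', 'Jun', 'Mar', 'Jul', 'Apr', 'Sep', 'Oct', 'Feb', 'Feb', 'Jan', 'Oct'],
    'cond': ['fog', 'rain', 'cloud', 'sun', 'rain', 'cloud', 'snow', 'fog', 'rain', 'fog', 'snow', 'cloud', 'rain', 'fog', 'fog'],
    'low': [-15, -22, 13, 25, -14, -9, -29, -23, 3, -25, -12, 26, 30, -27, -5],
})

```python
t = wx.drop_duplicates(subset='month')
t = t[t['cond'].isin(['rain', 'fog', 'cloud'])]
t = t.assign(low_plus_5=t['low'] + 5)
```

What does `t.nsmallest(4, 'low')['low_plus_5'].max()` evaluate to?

-10

drop duplicate month (keep=first):
    rain_mm month   cond  low
0       154   Sep    fog  -15
1        13   Aug   rain  -22
2        31   Oct  cloud   13
5       173   Jun  cloud   -9
6       287   Mar   snow  -29
7       143   Jul    fog  -23
8        31   Apr   rain    3
11      221   Feb  cloud   26
13      247   Jan    fog  -27
filter rows where cond in ['rain', 'fog', 'cloud']:
    rain_mm month   cond  low
0       154   Sep    fog  -15
1        13   Aug   rain  -22
2        31   Oct  cloud   13
5       173   Jun  cloud   -9
7       143   Jul    fog  -23
8        31   Apr   rain    3
11      221   Feb  cloud   26
13      247   Jan    fog  -27
add column low_plus_5 = t['low'] + 5:
    rain_mm month   cond  low  low_plus_5
0       154   Sep    fog  -15         -10
1        13   Aug   rain  -22         -17
2        31   Oct  cloud   13          18
5       173   Jun  cloud   -9          -4
7       143   Jul    fog  -23         -18
8        31   Apr   rain    3           8
11      221   Feb  cloud   26          31
13      247   Jan    fog  -27         -22
take 4 rows with smallest low:
    rain_mm month  cond  low  low_plus_5
13      247   Jan   fog  -27         -22
7       143   Jul   fog  -23         -18
1        13   Aug  rain  -22         -17
0       154   Sep   fog  -15         -10
Finally, max of column 'low_plus_5' = -10.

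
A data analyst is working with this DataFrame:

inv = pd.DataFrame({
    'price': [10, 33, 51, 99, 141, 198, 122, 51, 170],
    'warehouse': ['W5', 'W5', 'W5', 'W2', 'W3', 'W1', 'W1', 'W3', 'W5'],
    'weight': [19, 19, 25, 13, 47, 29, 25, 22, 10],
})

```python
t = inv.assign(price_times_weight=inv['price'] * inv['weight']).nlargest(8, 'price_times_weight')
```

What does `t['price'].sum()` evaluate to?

865

add column price_times_weight = inv['price'] * inv['weight']:
   price warehouse  weight  price_times_weight
0     10        W5      19                 190
1     33        W5      19                 627
2     51        W5      25                1275
3     99        W2      13                1287
4    141        W3      47                6627
5    198        W1      29                5742
6    122        W1      25                3050
7     51        W3      22                1122
8    170        W5      10                1700
take 8 rows with largest price_times_weight:
   price warehouse  weight  price_times_weight
4    141        W3      47                6627
5    198        W1      29                5742
6    122        W1      25                3050
8    170        W5      10                1700
3     99        W2      13                1287
2     51        W5      25                1275
7     51        W3      22                1122
1     33        W5      19                 627
So sum() = 865.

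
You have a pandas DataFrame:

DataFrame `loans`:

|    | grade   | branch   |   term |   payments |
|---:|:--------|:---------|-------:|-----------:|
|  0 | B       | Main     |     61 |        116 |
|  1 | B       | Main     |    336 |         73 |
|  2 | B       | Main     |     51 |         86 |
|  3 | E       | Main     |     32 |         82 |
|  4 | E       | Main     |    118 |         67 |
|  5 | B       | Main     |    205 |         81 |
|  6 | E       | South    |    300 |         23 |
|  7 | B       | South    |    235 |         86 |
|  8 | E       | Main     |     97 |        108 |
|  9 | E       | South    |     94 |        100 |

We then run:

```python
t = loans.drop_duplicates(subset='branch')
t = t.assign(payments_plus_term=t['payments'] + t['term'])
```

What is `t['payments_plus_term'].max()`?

drop duplicate branch (keep=first):
  grade branch  term  payments
0     B   Main    61       116
6     E  South   300        23
add column payments_plus_term = t['payments'] + t['term']:
  grade branch  term  payments  payments_plus_term
0     B   Main    61       116                 177
6     E  South   300        23                 323
Taking the max of column 'payments_plus_term' gives 323.

323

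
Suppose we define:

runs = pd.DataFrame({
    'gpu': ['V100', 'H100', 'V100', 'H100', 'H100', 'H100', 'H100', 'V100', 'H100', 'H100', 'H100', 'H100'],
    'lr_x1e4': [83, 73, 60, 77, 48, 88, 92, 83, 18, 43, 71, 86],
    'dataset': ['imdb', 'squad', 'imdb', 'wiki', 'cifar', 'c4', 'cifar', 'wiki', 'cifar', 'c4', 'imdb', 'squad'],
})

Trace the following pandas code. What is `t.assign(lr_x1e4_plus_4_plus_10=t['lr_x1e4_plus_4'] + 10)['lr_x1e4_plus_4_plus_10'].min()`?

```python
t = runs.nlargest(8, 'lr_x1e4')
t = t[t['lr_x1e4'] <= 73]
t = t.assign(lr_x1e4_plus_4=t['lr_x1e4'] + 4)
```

85

take 8 rows with largest lr_x1e4:
     gpu  lr_x1e4 dataset
6   H100       92   cifar
5   H100       88      c4
11  H100       86   squad
0   V100       83    imdb
7   V100       83    wiki
3   H100       77    wiki
1   H100       73   squad
10  H100       71    imdb
filter rows where lr_x1e4 <= 73:
     gpu  lr_x1e4 dataset
1   H100       73   squad
10  H100       71    imdb
add column lr_x1e4_plus_4 = t['lr_x1e4'] + 4:
     gpu  lr_x1e4 dataset  lr_x1e4_plus_4
1   H100       73   squad              77
10  H100       71    imdb              75
add column lr_x1e4_plus_4_plus_10 = t['lr_x1e4_plus_4'] + 10:
     gpu  lr_x1e4 dataset  lr_x1e4_plus_4  lr_x1e4_plus_4_plus_10
1   H100       73   squad              77                      87
10  H100       71    imdb              75                      85
Reading off the min of column 'lr_x1e4_plus_4_plus_10', we get 85.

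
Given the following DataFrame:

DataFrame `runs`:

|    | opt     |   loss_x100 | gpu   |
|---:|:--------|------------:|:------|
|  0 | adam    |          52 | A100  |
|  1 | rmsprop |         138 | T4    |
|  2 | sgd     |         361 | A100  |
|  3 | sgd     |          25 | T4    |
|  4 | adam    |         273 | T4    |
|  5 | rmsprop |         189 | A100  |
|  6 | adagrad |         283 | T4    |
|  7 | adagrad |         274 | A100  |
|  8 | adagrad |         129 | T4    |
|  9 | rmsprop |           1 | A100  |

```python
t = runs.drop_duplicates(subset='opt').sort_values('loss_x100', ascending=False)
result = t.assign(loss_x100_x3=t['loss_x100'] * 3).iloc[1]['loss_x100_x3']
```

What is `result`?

drop duplicate opt (keep=first):
       opt  loss_x100   gpu
0     adam         52  A100
1  rmsprop        138    T4
2      sgd        361  A100
6  adagrad        283    T4
sort by loss_x100 descending:
       opt  loss_x100   gpu
2      sgd        361  A100
6  adagrad        283    T4
1  rmsprop        138    T4
0     adam         52  A100
add column loss_x100_x3 = t['loss_x100'] * 3:
       opt  loss_x100   gpu  loss_x100_x3
2      sgd        361  A100          1083
6  adagrad        283    T4           849
1  rmsprop        138    T4           414
0     adam         52  A100           156
The value at position 1, column 'loss_x100_x3' is 849.

849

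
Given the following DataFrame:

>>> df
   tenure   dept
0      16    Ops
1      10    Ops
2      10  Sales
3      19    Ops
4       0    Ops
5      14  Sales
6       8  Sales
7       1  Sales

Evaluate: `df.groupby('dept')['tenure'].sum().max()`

group by dept, sum of tenure:
dept
Ops      45
Sales    33
Name: tenure, dtype: int64

45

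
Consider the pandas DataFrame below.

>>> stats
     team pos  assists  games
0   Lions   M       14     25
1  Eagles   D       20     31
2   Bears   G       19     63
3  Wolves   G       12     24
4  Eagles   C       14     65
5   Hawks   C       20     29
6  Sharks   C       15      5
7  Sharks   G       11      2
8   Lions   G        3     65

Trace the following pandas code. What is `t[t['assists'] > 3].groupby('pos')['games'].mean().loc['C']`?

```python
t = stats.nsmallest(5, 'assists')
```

65.0

take 5 rows with smallest assists:
     team pos  assists  games
8   Lions   G        3     65
7  Sharks   G       11      2
3  Wolves   G       12     24
0   Lions   M       14     25
4  Eagles   C       14     65
filter rows where assists > 3:
     team pos  assists  games
7  Sharks   G       11      2
3  Wolves   G       12     24
0   Lions   M       14     25
4  Eagles   C       14     65
group by pos, mean of games:
pos
C    65.0
G    13.0
M    25.0
Name: games, dtype: float64
The value at index 'C' is 65.0.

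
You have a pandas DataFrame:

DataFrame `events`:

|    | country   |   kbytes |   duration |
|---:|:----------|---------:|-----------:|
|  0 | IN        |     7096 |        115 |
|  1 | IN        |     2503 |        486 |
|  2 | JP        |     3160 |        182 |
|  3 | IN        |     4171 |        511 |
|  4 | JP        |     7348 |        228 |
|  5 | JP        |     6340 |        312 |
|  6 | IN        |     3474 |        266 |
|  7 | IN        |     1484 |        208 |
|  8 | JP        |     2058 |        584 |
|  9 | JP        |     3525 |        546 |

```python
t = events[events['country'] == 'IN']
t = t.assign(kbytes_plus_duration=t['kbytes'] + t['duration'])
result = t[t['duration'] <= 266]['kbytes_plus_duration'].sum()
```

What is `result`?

filter rows where country == 'IN':
  country  kbytes  duration
0      IN    7096       115
1      IN    2503       486
3      IN    4171       511
6      IN    3474       266
7      IN    1484       208
add column kbytes_plus_duration = t['kbytes'] + t['duration']:
  country  kbytes  duration  kbytes_plus_duration
0      IN    7096       115                  7211
1      IN    2503       486                  2989
3      IN    4171       511                  4682
6      IN    3474       266                  3740
7      IN    1484       208                  1692
filter rows where duration <= 266:
  country  kbytes  duration  kbytes_plus_duration
0      IN    7096       115                  7211
6      IN    3474       266                  3740
7      IN    1484       208                  1692
The sum of column 'kbytes_plus_duration' is 12643.

12643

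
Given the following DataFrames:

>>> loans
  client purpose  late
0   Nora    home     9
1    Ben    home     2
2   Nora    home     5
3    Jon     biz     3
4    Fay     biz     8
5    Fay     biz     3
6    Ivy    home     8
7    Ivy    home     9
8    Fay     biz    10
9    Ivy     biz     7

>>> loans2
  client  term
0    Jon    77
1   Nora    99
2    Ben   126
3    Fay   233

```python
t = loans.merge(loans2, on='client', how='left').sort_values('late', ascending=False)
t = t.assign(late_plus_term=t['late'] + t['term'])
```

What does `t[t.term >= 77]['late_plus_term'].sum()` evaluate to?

1140.0

merge on 'client' (how='left') → 10 rows:
  client purpose  late   term
0   Nora    home     9   99.0
1    Ben    home     2  126.0
2   Nora    home     5   99.0
3    Jon     biz     3   77.0
4    Fay     biz     8  233.0
5    Fay     biz     3  233.0
6    Ivy    home     8    NaN
7    Ivy    home     9    NaN
8    Fay     biz    10  233.0
9    Ivy     biz     7    NaN
sort by late descending:
  client purpose  late   term
8    Fay     biz    10  233.0
0   Nora    home     9   99.0
7    Ivy    home     9    NaN
4    Fay     biz     8  233.0
6    Ivy    home     8    NaN
9    Ivy     biz     7    NaN
2   Nora    home     5   99.0
3    Jon     biz     3   77.0
5    Fay     biz     3  233.0
1    Ben    home     2  126.0
add column late_plus_term = t['late'] + t['term']:
  client purpose  late   term  late_plus_term
8    Fay     biz    10  233.0           243.0
0   Nora    home     9   99.0           108.0
7    Ivy    home     9    NaN             NaN
4    Fay     biz     8  233.0           241.0
6    Ivy    home     8    NaN             NaN
9    Ivy     biz     7    NaN             NaN
2   Nora    home     5   99.0           104.0
3    Jon     biz     3   77.0            80.0
5    Fay     biz     3  233.0           236.0
1    Ben    home     2  126.0           128.0
filter rows where term >= 77:
  client purpose  late   term  late_plus_term
8    Fay     biz    10  233.0           243.0
0   Nora    home     9   99.0           108.0
4    Fay     biz     8  233.0           241.0
2   Nora    home     5   99.0           104.0
3    Jon     biz     3   77.0            80.0
5    Fay     biz     3  233.0           236.0
1    Ben    home     2  126.0           128.0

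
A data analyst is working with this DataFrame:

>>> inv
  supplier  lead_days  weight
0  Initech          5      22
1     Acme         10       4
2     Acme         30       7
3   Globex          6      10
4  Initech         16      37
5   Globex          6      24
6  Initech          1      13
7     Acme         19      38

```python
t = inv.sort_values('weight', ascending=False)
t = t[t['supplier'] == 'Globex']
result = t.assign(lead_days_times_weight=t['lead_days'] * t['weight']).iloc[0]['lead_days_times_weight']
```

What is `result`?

sort by weight descending:
  supplier  lead_days  weight
7     Acme         19      38
4  Initech         16      37
5   Globex          6      24
0  Initech          5      22
6  Initech          1      13
3   Globex          6      10
2     Acme         30       7
1     Acme         10       4
filter rows where supplier == 'Globex':
  supplier  lead_days  weight
5   Globex          6      24
3   Globex          6      10
add column lead_days_times_weight = t['lead_days'] * t['weight']:
  supplier  lead_days  weight  lead_days_times_weight
5   Globex          6      24                     144
3   Globex          6      10                      60

144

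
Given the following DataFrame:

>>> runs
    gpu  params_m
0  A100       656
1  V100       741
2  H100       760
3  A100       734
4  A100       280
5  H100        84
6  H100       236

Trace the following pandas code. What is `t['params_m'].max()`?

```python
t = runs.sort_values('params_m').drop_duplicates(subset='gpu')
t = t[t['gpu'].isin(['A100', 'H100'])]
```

280

sort by params_m:
    gpu  params_m
5  H100        84
6  H100       236
4  A100       280
0  A100       656
3  A100       734
1  V100       741
2  H100       760
drop duplicate gpu (keep=first):
    gpu  params_m
5  H100        84
4  A100       280
1  V100       741
filter rows where gpu in ['A100', 'H100']:
    gpu  params_m
5  H100        84
4  A100       280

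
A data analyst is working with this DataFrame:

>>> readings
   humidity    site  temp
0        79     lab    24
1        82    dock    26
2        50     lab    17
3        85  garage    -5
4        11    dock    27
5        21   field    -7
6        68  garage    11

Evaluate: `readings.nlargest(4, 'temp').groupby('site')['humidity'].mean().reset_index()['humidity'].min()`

take 4 rows with largest temp:
   humidity  site  temp
4        11  dock    27
1        82  dock    26
0        79   lab    24
2        50   lab    17
group by site, mean of humidity:
site
dock    46.5
lab     64.5
Name: humidity, dtype: float64
reset_index():
   site  humidity
0  dock      46.5
1   lab      64.5

46.5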